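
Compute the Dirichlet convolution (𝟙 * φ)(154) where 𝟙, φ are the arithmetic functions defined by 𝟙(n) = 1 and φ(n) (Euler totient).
(𝟙 * φ)(154) = 154

Divisors of 154: [1, 2, 7, 11, 14, 22, 77, 154]. For each d | 154:
  d = 1: 𝟙(1) · φ(154/1) = 1 · 60 = 60
  d = 2: 𝟙(2) · φ(154/2) = 1 · 60 = 60
  d = 7: 𝟙(7) · φ(154/7) = 1 · 10 = 10
  d = 11: 𝟙(11) · φ(154/11) = 1 · 6 = 6
  d = 14: 𝟙(14) · φ(154/14) = 1 · 10 = 10
  d = 22: 𝟙(22) · φ(154/22) = 1 · 6 = 6
  d = 77: 𝟙(77) · φ(154/77) = 1 · 1 = 1
  d = 154: 𝟙(154) · φ(154/154) = 1 · 1 = 1
Summing: (𝟙 * φ)(154) = 60 + 60 + 10 + 6 + 10 + 6 + 1 + 1 = 154.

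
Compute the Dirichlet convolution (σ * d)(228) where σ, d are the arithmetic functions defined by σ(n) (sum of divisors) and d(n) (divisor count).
(σ * d)(228) = 2112

Divisors of 228: [1, 2, 3, 4, 6, 12, 19, 38, 57, 76, 114, 228]. For each d | 228:
  d = 1: σ(1) · d(228/1) = 1 · 12 = 12
  d = 2: σ(2) · d(228/2) = 3 · 8 = 24
  d = 3: σ(3) · d(228/3) = 4 · 6 = 24
  d = 4: σ(4) · d(228/4) = 7 · 4 = 28
  d = 6: σ(6) · d(228/6) = 12 · 4 = 48
  d = 12: σ(12) · d(228/12) = 28 · 2 = 56
  d = 19: σ(19) · d(228/19) = 20 · 6 = 120
  d = 38: σ(38) · d(228/38) = 60 · 4 = 240
  d = 57: σ(57) · d(228/57) = 80 · 3 = 240
  d = 76: σ(76) · d(228/76) = 140 · 2 = 280
  d = 114: σ(114) · d(228/114) = 240 · 2 = 480
  d = 228: σ(228) · d(228/228) = 560 · 1 = 560
Summing: (σ * d)(228) = 12 + 24 + 24 + 28 + 48 + 56 + 120 + 240 + 240 + 280 + 480 + 560 = 2112.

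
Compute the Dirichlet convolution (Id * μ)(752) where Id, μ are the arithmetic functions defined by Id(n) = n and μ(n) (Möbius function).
(Id * μ)(752) = 368

Divisors of 752: [1, 2, 4, 8, 16, 47, 94, 188, 376, 752]. For each d | 752:
  d = 1: Id(1) · μ(752/1) = 1 · 0 = 0
  d = 2: Id(2) · μ(752/2) = 2 · 0 = 0
  d = 4: Id(4) · μ(752/4) = 4 · 0 = 0
  d = 8: Id(8) · μ(752/8) = 8 · 1 = 8
  d = 16: Id(16) · μ(752/16) = 16 · -1 = -16
  d = 47: Id(47) · μ(752/47) = 47 · 0 = 0
  d = 94: Id(94) · μ(752/94) = 94 · 0 = 0
  d = 188: Id(188) · μ(752/188) = 188 · 0 = 0
  d = 376: Id(376) · μ(752/376) = 376 · -1 = -376
  d = 752: Id(752) · μ(752/752) = 752 · 1 = 752
Summing: (Id * μ)(752) = 0 + 0 + 0 + 8 + -16 + 0 + 0 + 0 + -376 + 752 = 368.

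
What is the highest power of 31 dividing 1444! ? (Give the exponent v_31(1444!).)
v_31(1444!) = 47

Legendre's formula: v_p(n!) = Σ_{k ≥ 1} ⌊n / p^k⌋. For p = 31, n = 1444, the terms are:
  ⌊1444/31^1⌋ = ⌊1444/31⌋ = 46
  ⌊1444/31^2⌋ = ⌊1444/961⌋ = 1
(the next term ⌊1444/31^3⌋ = 0, terminating the sum). Summing: v_31(1444!) = 46 + 1 = 47.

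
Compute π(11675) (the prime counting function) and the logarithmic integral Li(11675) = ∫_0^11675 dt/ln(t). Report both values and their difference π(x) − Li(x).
π(11675) = 1400;  Li(11675) ≈ 1426.45;  π(x) − Li(x) ≈ -26.45.

Direct count of primes ≤ 11675 gives π(11675) = 1400. Numerical evaluation of the logarithmic integral gives Li(11675) ≈ 1426.45. The difference π(x) − Li(x) ≈ -26.45 is typically negative for small/moderate x (Li(x) overestimates), though Littlewood's theorem shows this sign changes infinitely often.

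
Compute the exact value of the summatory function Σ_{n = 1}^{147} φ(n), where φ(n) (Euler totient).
Σ_{n ≤ 147} φ(n) = 6598

Compute φ(n) for each 1 ≤ n ≤ 147: φ(1) = 1, φ(2) = 1, φ(3) = 2, φ(4) = 2, φ(5) = 4, φ(6) = 2, φ(7) = 6, φ(8) = 4, φ(9) = 6, φ(10) = 4, φ(11) = 10, φ(12) = 4, φ(13) = 12, φ(14) = 6, φ(15) = 8, φ(16) = 8, φ(17) = 16, φ(18) = 6, φ(19) = 18, φ(20) = 8, φ(21) = 12, φ(22) = 10, φ(23) = 22, φ(24) = 8, φ(25) = 20, φ(26) = 12, φ(27) = 18, φ(28) = 12, φ(29) = 28, φ(30) = 8, φ(31) = 30, φ(32) = 16, φ(33) = 20, φ(34) = 16, φ(35) = 24, φ(36) = 12, φ(37) = 36, φ(38) = 18, φ(39) = 24, φ(40) = 16, φ(41) = 40, φ(42) = 12, φ(43) = 42, φ(44) = 20, φ(45) = 24, φ(46) = 22, φ(47) = 46, φ(48) = 16, φ(49) = 42, φ(50) = 20, φ(51) = 32, φ(52) = 24, φ(53) = 52, φ(54) = 18, φ(55) = 40, φ(56) = 24, φ(57) = 36, φ(58) = 28, φ(59) = 58, φ(60) = 16, φ(61) = 60, φ(62) = 30, φ(63) = 36, φ(64) = 32, φ(65) = 48, φ(66) = 20, φ(67) = 66, φ(68) = 32, φ(69) = 44, φ(70) = 24, φ(71) = 70, φ(72) = 24, φ(73) = 72, φ(74) = 36, φ(75) = 40, φ(76) = 36, φ(77) = 60, φ(78) = 24, φ(79) = 78, φ(80) = 32, φ(81) = 54, φ(82) = 40, φ(83) = 82, φ(84) = 24, φ(85) = 64, φ(86) = 42, φ(87) = 56, φ(88) = 40, φ(89) = 88, φ(90) = 24, φ(91) = 72, φ(92) = 44, φ(93) = 60, φ(94) = 46, φ(95) = 72, φ(96) = 32, φ(97) = 96, φ(98) = 42, φ(99) = 60, φ(100) = 40, φ(101) = 100, φ(102) = 32, φ(103) = 102, φ(104) = 48, φ(105) = 48, φ(106) = 52, φ(107) = 106, φ(108) = 36, φ(109) = 108, φ(110) = 40, φ(111) = 72, φ(112) = 48, φ(113) = 112, φ(114) = 36, φ(115) = 88, φ(116) = 56, φ(117) = 72, φ(118) = 58, φ(119) = 96, φ(120) = 32, φ(121) = 110, φ(122) = 60, φ(123) = 80, φ(124) = 60, φ(125) = 100, φ(126) = 36, φ(127) = 126, φ(128) = 64, φ(129) = 84, φ(130) = 48, φ(131) = 130, φ(132) = 40, φ(133) = 108, φ(134) = 66, φ(135) = 72, φ(136) = 64, φ(137) = 136, φ(138) = 44, φ(139) = 138, φ(140) = 48, φ(141) = 92, φ(142) = 70, φ(143) = 120, φ(144) = 48, φ(145) = 112, φ(146) = 72, φ(147) = 84. Summing all 147 values: 6598. (Average order: Σ_{n ≤ x} φ(n) ~ (3/π²) x². For x = 147, (3/π²)·147² ≈ 6568.35.)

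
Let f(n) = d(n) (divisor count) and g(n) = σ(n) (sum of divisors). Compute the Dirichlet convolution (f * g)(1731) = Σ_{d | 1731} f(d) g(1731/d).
(d * σ)(1731) = 3480

Divisors of 1731: [1, 3, 577, 1731]. For each d | 1731:
  d = 1: d(1) · σ(1731/1) = 1 · 2312 = 2312
  d = 3: d(3) · σ(1731/3) = 2 · 578 = 1156
  d = 577: d(577) · σ(1731/577) = 2 · 4 = 8
  d = 1731: d(1731) · σ(1731/1731) = 4 · 1 = 4
Summing: (d * σ)(1731) = 2312 + 1156 + 8 + 4 = 3480.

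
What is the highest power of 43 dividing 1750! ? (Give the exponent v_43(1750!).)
v_43(1750!) = 40

Legendre's formula: v_p(n!) = Σ_{k ≥ 1} ⌊n / p^k⌋. For p = 43, n = 1750, the terms are:
  ⌊1750/43^1⌋ = ⌊1750/43⌋ = 40
(the next term ⌊1750/43^2⌋ = 0, terminating the sum). Summing: v_43(1750!) = 40 = 40.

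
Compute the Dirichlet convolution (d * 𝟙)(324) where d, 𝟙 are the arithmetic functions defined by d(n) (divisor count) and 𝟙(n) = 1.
(d * 𝟙)(324) = 90

Divisors of 324: [1, 2, 3, 4, 6, 9, 12, 18, 27, 36, 54, 81, 108, 162, 324]. For each d | 324:
  d = 1: d(1) · 𝟙(324/1) = 1 · 1 = 1
  d = 2: d(2) · 𝟙(324/2) = 2 · 1 = 2
  d = 3: d(3) · 𝟙(324/3) = 2 · 1 = 2
  d = 4: d(4) · 𝟙(324/4) = 3 · 1 = 3
  d = 6: d(6) · 𝟙(324/6) = 4 · 1 = 4
  d = 9: d(9) · 𝟙(324/9) = 3 · 1 = 3
  d = 12: d(12) · 𝟙(324/12) = 6 · 1 = 6
  d = 18: d(18) · 𝟙(324/18) = 6 · 1 = 6
  d = 27: d(27) · 𝟙(324/27) = 4 · 1 = 4
  d = 36: d(36) · 𝟙(324/36) = 9 · 1 = 9
  d = 54: d(54) · 𝟙(324/54) = 8 · 1 = 8
  d = 81: d(81) · 𝟙(324/81) = 5 · 1 = 5
  d = 108: d(108) · 𝟙(324/108) = 12 · 1 = 12
  d = 162: d(162) · 𝟙(324/162) = 10 · 1 = 10
  d = 324: d(324) · 𝟙(324/324) = 15 · 1 = 15
Summing: (d * 𝟙)(324) = 1 + 2 + 2 + 3 + 4 + 3 + 6 + 6 + 4 + 9 + 8 + 5 + 12 + 10 + 15 = 90.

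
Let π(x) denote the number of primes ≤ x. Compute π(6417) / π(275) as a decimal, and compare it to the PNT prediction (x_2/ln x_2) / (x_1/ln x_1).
π(6417)/π(275) = 834/58 ≈ 14.3793;  PNT prediction ≈ 14.9503.

π(275) = 58 and π(6417) = 834, so π(6417)/π(275) ≈ 14.3793. The PNT-predicted ratio is (6417/ln(6417)) / (275/ln(275)) ≈ 14.9503. The two agree to within a few percent, as expected.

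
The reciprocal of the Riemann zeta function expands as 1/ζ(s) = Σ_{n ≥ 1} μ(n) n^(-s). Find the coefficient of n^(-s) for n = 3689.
μ(3689) = -1

Factor n = 3689 = 7 · 17 · 31. μ(n) = 0 if any exponent ≥ 2 (not squarefree); otherwise μ(n) = (−1)^{ω(n)} where ω(n) is the number of distinct prime factors. Applying: μ(3689) = -1.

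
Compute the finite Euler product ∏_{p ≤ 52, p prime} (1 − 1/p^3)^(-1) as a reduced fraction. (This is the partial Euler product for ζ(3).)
∏ = 1417934272824755236225375034446860319/1179638474528270622029363943840940032

The primes p ≤ 52 are [2, 3, 5, 7, 11, 13, 17, 19, 23, 29, 31, 37, 41, 43, 47]. For each prime, (1 − 1/p^3)^(-1) = p^3 / (p^3 − 1). The product is (1 − 1/2^3)^(-1), (1 − 1/3^3)^(-1), (1 − 1/5^3)^(-1), (1 − 1/7^3)^(-1), (1 − 1/11^3)^(-1), (1 − 1/13^3)^(-1), (1 − 1/17^3)^(-1), (1 − 1/19^3)^(-1), (1 − 1/23^3)^(-1), (1 − 1/29^3)^(-1), (1 − 1/31^3)^(-1), (1 − 1/37^3)^(-1), (1 − 1/41^3)^(-1), (1 − 1/43^3)^(-1), (1 − 1/47^3)^(-1) = ∏ p^3 / (p^3 − 1) = 1417934272824755236225375034446860319/1179638474528270622029363943840940032.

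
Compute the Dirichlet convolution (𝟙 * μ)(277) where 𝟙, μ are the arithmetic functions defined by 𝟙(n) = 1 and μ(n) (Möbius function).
(𝟙 * μ)(277) = 0

Divisors of 277: [1, 277]. For each d | 277:
  d = 1: 𝟙(1) · μ(277/1) = 1 · -1 = -1
  d = 277: 𝟙(277) · μ(277/277) = 1 · 1 = 1
Summing: (𝟙 * μ)(277) = -1 + 1 = 0.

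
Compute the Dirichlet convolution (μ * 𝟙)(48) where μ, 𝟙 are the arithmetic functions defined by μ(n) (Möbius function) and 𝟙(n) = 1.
(μ * 𝟙)(48) = 0

Divisors of 48: [1, 2, 3, 4, 6, 8, 12, 16, 24, 48]. For each d | 48:
  d = 1: μ(1) · 𝟙(48/1) = 1 · 1 = 1
  d = 2: μ(2) · 𝟙(48/2) = -1 · 1 = -1
  d = 3: μ(3) · 𝟙(48/3) = -1 · 1 = -1
  d = 4: μ(4) · 𝟙(48/4) = 0 · 1 = 0
  d = 6: μ(6) · 𝟙(48/6) = 1 · 1 = 1
  d = 8: μ(8) · 𝟙(48/8) = 0 · 1 = 0
  d = 12: μ(12) · 𝟙(48/12) = 0 · 1 = 0
  d = 16: μ(16) · 𝟙(48/16) = 0 · 1 = 0
  d = 24: μ(24) · 𝟙(48/24) = 0 · 1 = 0
  d = 48: μ(48) · 𝟙(48/48) = 0 · 1 = 0
Summing: (μ * 𝟙)(48) = 1 + -1 + -1 + 0 + 1 + 0 + 0 + 0 + 0 + 0 = 0.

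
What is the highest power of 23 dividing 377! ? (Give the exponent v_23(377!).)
v_23(377!) = 16

Legendre's formula: v_p(n!) = Σ_{k ≥ 1} ⌊n / p^k⌋. For p = 23, n = 377, the terms are:
  ⌊377/23^1⌋ = ⌊377/23⌋ = 16
(the next term ⌊377/23^2⌋ = 0, terminating the sum). Summing: v_23(377!) = 16 = 16.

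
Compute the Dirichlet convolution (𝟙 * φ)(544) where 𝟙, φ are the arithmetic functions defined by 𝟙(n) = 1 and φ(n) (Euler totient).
(𝟙 * φ)(544) = 544

Divisors of 544: [1, 2, 4, 8, 16, 17, 32, 34, 68, 136, 272, 544]. For each d | 544:
  d = 1: 𝟙(1) · φ(544/1) = 1 · 256 = 256
  d = 2: 𝟙(2) · φ(544/2) = 1 · 128 = 128
  d = 4: 𝟙(4) · φ(544/4) = 1 · 64 = 64
  d = 8: 𝟙(8) · φ(544/8) = 1 · 32 = 32
  d = 16: 𝟙(16) · φ(544/16) = 1 · 16 = 16
  d = 17: 𝟙(17) · φ(544/17) = 1 · 16 = 16
  d = 32: 𝟙(32) · φ(544/32) = 1 · 16 = 16
  d = 34: 𝟙(34) · φ(544/34) = 1 · 8 = 8
  d = 68: 𝟙(68) · φ(544/68) = 1 · 4 = 4
  d = 136: 𝟙(136) · φ(544/136) = 1 · 2 = 2
  d = 272: 𝟙(272) · φ(544/272) = 1 · 1 = 1
  d = 544: 𝟙(544) · φ(544/544) = 1 · 1 = 1
Summing: (𝟙 * φ)(544) = 256 + 128 + 64 + 32 + 16 + 16 + 16 + 8 + 4 + 2 + 1 + 1 = 544.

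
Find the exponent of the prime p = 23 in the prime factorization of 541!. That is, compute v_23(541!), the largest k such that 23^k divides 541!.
v_23(541!) = 24

Legendre's formula: v_p(n!) = Σ_{k ≥ 1} ⌊n / p^k⌋. For p = 23, n = 541, the terms are:
  ⌊541/23^1⌋ = ⌊541/23⌋ = 23
  ⌊541/23^2⌋ = ⌊541/529⌋ = 1
(the next term ⌊541/23^3⌋ = 0, terminating the sum). Summing: v_23(541!) = 23 + 1 = 24.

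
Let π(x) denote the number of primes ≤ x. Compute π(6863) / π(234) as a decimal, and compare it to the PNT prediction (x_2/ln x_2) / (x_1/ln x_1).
π(6863)/π(234) = 883/51 ≈ 17.3137;  PNT prediction ≈ 18.1120.

π(234) = 51 and π(6863) = 883, so π(6863)/π(234) ≈ 17.3137. The PNT-predicted ratio is (6863/ln(6863)) / (234/ln(234)) ≈ 18.1120. The two agree to within a few percent, as expected.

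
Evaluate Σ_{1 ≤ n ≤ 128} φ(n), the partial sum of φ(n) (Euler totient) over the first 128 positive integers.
Σ_{n ≤ 128} φ(n) = 5022

Compute φ(n) for each 1 ≤ n ≤ 128: φ(1) = 1, φ(2) = 1, φ(3) = 2, φ(4) = 2, φ(5) = 4, φ(6) = 2, φ(7) = 6, φ(8) = 4, φ(9) = 6, φ(10) = 4, φ(11) = 10, φ(12) = 4, φ(13) = 12, φ(14) = 6, φ(15) = 8, φ(16) = 8, φ(17) = 16, φ(18) = 6, φ(19) = 18, φ(20) = 8, φ(21) = 12, φ(22) = 10, φ(23) = 22, φ(24) = 8, φ(25) = 20, φ(26) = 12, φ(27) = 18, φ(28) = 12, φ(29) = 28, φ(30) = 8, φ(31) = 30, φ(32) = 16, φ(33) = 20, φ(34) = 16, φ(35) = 24, φ(36) = 12, φ(37) = 36, φ(38) = 18, φ(39) = 24, φ(40) = 16, φ(41) = 40, φ(42) = 12, φ(43) = 42, φ(44) = 20, φ(45) = 24, φ(46) = 22, φ(47) = 46, φ(48) = 16, φ(49) = 42, φ(50) = 20, φ(51) = 32, φ(52) = 24, φ(53) = 52, φ(54) = 18, φ(55) = 40, φ(56) = 24, φ(57) = 36, φ(58) = 28, φ(59) = 58, φ(60) = 16, φ(61) = 60, φ(62) = 30, φ(63) = 36, φ(64) = 32, φ(65) = 48, φ(66) = 20, φ(67) = 66, φ(68) = 32, φ(69) = 44, φ(70) = 24, φ(71) = 70, φ(72) = 24, φ(73) = 72, φ(74) = 36, φ(75) = 40, φ(76) = 36, φ(77) = 60, φ(78) = 24, φ(79) = 78, φ(80) = 32, φ(81) = 54, φ(82) = 40, φ(83) = 82, φ(84) = 24, φ(85) = 64, φ(86) = 42, φ(87) = 56, φ(88) = 40, φ(89) = 88, φ(90) = 24, φ(91) = 72, φ(92) = 44, φ(93) = 60, φ(94) = 46, φ(95) = 72, φ(96) = 32, φ(97) = 96, φ(98) = 42, φ(99) = 60, φ(100) = 40, φ(101) = 100, φ(102) = 32, φ(103) = 102, φ(104) = 48, φ(105) = 48, φ(106) = 52, φ(107) = 106, φ(108) = 36, φ(109) = 108, φ(110) = 40, φ(111) = 72, φ(112) = 48, φ(113) = 112, φ(114) = 36, φ(115) = 88, φ(116) = 56, φ(117) = 72, φ(118) = 58, φ(119) = 96, φ(120) = 32, φ(121) = 110, φ(122) = 60, φ(123) = 80, φ(124) = 60, φ(125) = 100, φ(126) = 36, φ(127) = 126, φ(128) = 64. Summing all 128 values: 5022. (Average order: Σ_{n ≤ x} φ(n) ~ (3/π²) x². For x = 128, (3/π²)·128² ≈ 4980.14.)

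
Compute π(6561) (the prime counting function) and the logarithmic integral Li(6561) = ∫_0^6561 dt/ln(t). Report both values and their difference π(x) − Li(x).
π(6561) = 847;  Li(6561) ≈ 864.57;  π(x) − Li(x) ≈ -17.57.

Direct count of primes ≤ 6561 gives π(6561) = 847. Numerical evaluation of the logarithmic integral gives Li(6561) ≈ 864.57. The difference π(x) − Li(x) ≈ -17.57 is typically negative for small/moderate x (Li(x) overestimates), though Littlewood's theorem shows this sign changes infinitely often.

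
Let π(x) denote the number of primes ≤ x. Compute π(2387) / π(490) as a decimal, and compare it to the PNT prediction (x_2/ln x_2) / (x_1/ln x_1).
π(2387)/π(490) = 354/93 ≈ 3.8065;  PNT prediction ≈ 3.8797.

π(490) = 93 and π(2387) = 354, so π(2387)/π(490) ≈ 3.8065. The PNT-predicted ratio is (2387/ln(2387)) / (490/ln(490)) ≈ 3.8797. The two agree to within a few percent, as expected.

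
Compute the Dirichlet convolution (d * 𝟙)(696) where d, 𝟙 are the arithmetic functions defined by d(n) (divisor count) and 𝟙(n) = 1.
(d * 𝟙)(696) = 90

Divisors of 696: [1, 2, 3, 4, 6, 8, 12, 24, 29, 58, 87, 116, 174, 232, 348, 696]. For each d | 696:
  d = 1: d(1) · 𝟙(696/1) = 1 · 1 = 1
  d = 2: d(2) · 𝟙(696/2) = 2 · 1 = 2
  d = 3: d(3) · 𝟙(696/3) = 2 · 1 = 2
  d = 4: d(4) · 𝟙(696/4) = 3 · 1 = 3
  d = 6: d(6) · 𝟙(696/6) = 4 · 1 = 4
  d = 8: d(8) · 𝟙(696/8) = 4 · 1 = 4
  d = 12: d(12) · 𝟙(696/12) = 6 · 1 = 6
  d = 24: d(24) · 𝟙(696/24) = 8 · 1 = 8
  d = 29: d(29) · 𝟙(696/29) = 2 · 1 = 2
  d = 58: d(58) · 𝟙(696/58) = 4 · 1 = 4
  d = 87: d(87) · 𝟙(696/87) = 4 · 1 = 4
  d = 116: d(116) · 𝟙(696/116) = 6 · 1 = 6
  d = 174: d(174) · 𝟙(696/174) = 8 · 1 = 8
  d = 232: d(232) · 𝟙(696/232) = 8 · 1 = 8
  d = 348: d(348) · 𝟙(696/348) = 12 · 1 = 12
  d = 696: d(696) · 𝟙(696/696) = 16 · 1 = 16
Summing: (d * 𝟙)(696) = 1 + 2 + 2 + 3 + 4 + 4 + 6 + 8 + 2 + 4 + 4 + 6 + 8 + 8 + 12 + 16 = 90.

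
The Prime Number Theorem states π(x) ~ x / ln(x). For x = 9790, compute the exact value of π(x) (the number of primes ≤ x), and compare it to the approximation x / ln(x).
π(9790) = 1207;  x/ln(x) ≈ 1065.39;  relative error ≈ 11.73%.

Directly count primes up to 9790: π(9790) = 1207. The PNT approximation gives 9790/ln(9790) ≈ 9790/9.18912 ≈ 1065.39. Relative error (π(x) − x/ln(x)) / π(x) ≈ 11.73%; the approximation is known to undercount slightly (Li(x) is a better estimate).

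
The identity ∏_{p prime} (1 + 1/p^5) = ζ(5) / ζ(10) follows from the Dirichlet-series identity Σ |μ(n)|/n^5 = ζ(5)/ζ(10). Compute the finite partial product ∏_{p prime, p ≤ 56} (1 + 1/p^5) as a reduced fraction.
∏ = 32347597211284988160480267437380591091977322089812731895007080802055947812864/31226639806314720763085693561071542877365250131832357293968847568717289128655

The primes p ≤ 56 are [2, 3, 5, 7, 11, 13, 17, 19, 23, 29, 31, 37, 41, 43, 47, 53]. For each, (1 + 1/p^5) = (p^5 + 1)/p^5. Multiplying these fractions over p ∈ [2, 3, 5, 7, 11, 13, 17, 19, 23, 29, 31, 37, 41, 43, 47, 53] gives 32347597211284988160480267437380591091977322089812731895007080802055947812864/31226639806314720763085693561071542877365250131832357293968847568717289128655. (In the limit P → ∞ this tends to ζ(5)/ζ(10).)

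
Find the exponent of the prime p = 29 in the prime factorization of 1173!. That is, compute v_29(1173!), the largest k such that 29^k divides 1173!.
v_29(1173!) = 41

Legendre's formula: v_p(n!) = Σ_{k ≥ 1} ⌊n / p^k⌋. For p = 29, n = 1173, the terms are:
  ⌊1173/29^1⌋ = ⌊1173/29⌋ = 40
  ⌊1173/29^2⌋ = ⌊1173/841⌋ = 1
(the next term ⌊1173/29^3⌋ = 0, terminating the sum). Summing: v_29(1173!) = 40 + 1 = 41.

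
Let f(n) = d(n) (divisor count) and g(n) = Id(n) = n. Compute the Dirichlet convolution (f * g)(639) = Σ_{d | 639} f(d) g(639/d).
(d * Id)(639) = 1314

Divisors of 639: [1, 3, 9, 71, 213, 639]. For each d | 639:
  d = 1: d(1) · Id(639/1) = 1 · 639 = 639
  d = 3: d(3) · Id(639/3) = 2 · 213 = 426
  d = 9: d(9) · Id(639/9) = 3 · 71 = 213
  d = 71: d(71) · Id(639/71) = 2 · 9 = 18
  d = 213: d(213) · Id(639/213) = 4 · 3 = 12
  d = 639: d(639) · Id(639/639) = 6 · 1 = 6
Summing: (d * Id)(639) = 639 + 426 + 213 + 18 + 12 + 6 = 1314.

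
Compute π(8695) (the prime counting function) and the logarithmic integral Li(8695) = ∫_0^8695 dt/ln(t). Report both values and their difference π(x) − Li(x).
π(8695) = 1083;  Li(8695) ≈ 1103.39;  π(x) − Li(x) ≈ -20.39.

Direct count of primes ≤ 8695 gives π(8695) = 1083. Numerical evaluation of the logarithmic integral gives Li(8695) ≈ 1103.39. The difference π(x) − Li(x) ≈ -20.39 is typically negative for small/moderate x (Li(x) overestimates), though Littlewood's theorem shows this sign changes infinitely often.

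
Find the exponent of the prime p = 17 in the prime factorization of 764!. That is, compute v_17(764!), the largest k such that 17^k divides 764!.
v_17(764!) = 46

Legendre's formula: v_p(n!) = Σ_{k ≥ 1} ⌊n / p^k⌋. For p = 17, n = 764, the terms are:
  ⌊764/17^1⌋ = ⌊764/17⌋ = 44
  ⌊764/17^2⌋ = ⌊764/289⌋ = 2
(the next term ⌊764/17^3⌋ = 0, terminating the sum). Summing: v_17(764!) = 44 + 2 = 46.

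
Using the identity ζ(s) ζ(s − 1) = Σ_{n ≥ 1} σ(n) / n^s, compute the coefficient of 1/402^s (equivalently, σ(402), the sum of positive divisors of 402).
σ(402) = 816

In the product (Σ m^0/m^s)(Σ k / k^s) = Σ (Σ_{d | n} d) / n^s, the coefficient of 1/n^s is σ(n) = Σ_{d | n} d. For n = 402, divisors are [1, 2, 3, 6, 67, 134, 201, 402]; summing: σ(402) = 816.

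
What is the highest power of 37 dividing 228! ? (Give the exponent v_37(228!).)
v_37(228!) = 6

Legendre's formula: v_p(n!) = Σ_{k ≥ 1} ⌊n / p^k⌋. For p = 37, n = 228, the terms are:
  ⌊228/37^1⌋ = ⌊228/37⌋ = 6
(the next term ⌊228/37^2⌋ = 0, terminating the sum). Summing: v_37(228!) = 6 = 6.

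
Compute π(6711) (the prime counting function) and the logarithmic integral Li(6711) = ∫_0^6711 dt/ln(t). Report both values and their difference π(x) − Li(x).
π(6711) = 866;  Li(6711) ≈ 881.61;  π(x) − Li(x) ≈ -15.61.

Direct count of primes ≤ 6711 gives π(6711) = 866. Numerical evaluation of the logarithmic integral gives Li(6711) ≈ 881.61. The difference π(x) − Li(x) ≈ -15.61 is typically negative for small/moderate x (Li(x) overestimates), though Littlewood's theorem shows this sign changes infinitely often.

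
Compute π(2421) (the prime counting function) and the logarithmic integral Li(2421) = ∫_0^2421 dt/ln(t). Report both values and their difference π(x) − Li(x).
π(2421) = 359;  Li(2421) ≈ 369.49;  π(x) − Li(x) ≈ -10.49.

Direct count of primes ≤ 2421 gives π(2421) = 359. Numerical evaluation of the logarithmic integral gives Li(2421) ≈ 369.49. The difference π(x) − Li(x) ≈ -10.49 is typically negative for small/moderate x (Li(x) overestimates), though Littlewood's theorem shows this sign changes infinitely often.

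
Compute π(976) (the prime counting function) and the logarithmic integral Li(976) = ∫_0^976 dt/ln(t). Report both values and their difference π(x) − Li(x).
π(976) = 164;  Li(976) ≈ 174.13;  π(x) − Li(x) ≈ -10.13.

Direct count of primes ≤ 976 gives π(976) = 164. Numerical evaluation of the logarithmic integral gives Li(976) ≈ 174.13. The difference π(x) − Li(x) ≈ -10.13 is typically negative for small/moderate x (Li(x) overestimates), though Littlewood's theorem shows this sign changes infinitely often.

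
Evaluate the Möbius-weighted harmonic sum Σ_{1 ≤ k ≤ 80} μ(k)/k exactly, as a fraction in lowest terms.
Σ μ(k)/k = -5419230422019661121772083237/214509651156044860526605636942

Values of μ(k) for 1 ≤ k ≤ 80: μ(1) = 1, μ(2) = -1, μ(3) = -1, μ(5) = -1, μ(6) = 1, μ(7) = -1, μ(10) = 1, μ(11) = -1, μ(13) = -1, μ(14) = 1, μ(15) = 1, μ(17) = -1, μ(19) = -1, μ(21) = 1, μ(22) = 1, μ(23) = -1, μ(26) = 1, μ(29) = -1, μ(30) = -1, μ(31) = -1, μ(33) = 1, μ(34) = 1, μ(35) = 1, μ(37) = -1, μ(38) = 1, μ(39) = 1, μ(41) = -1, μ(42) = -1, μ(43) = -1, μ(46) = 1, μ(47) = -1, μ(51) = 1, μ(53) = -1, μ(55) = 1, μ(57) = 1, μ(58) = 1, μ(59) = -1, μ(61) = -1, μ(62) = 1, μ(65) = 1, μ(66) = -1, μ(67) = -1, μ(69) = 1, μ(70) = -1, μ(71) = -1, μ(73) = -1, μ(74) = 1, μ(77) = 1, μ(78) = -1, μ(79) = -1, with μ = 0 on non-squarefree integers. Summing μ(k)/k for k where μ(k) ≠ 0 gives -5419230422019661121772083237/214509651156044860526605636942 ≈ -0.0253. (PNT ⟺ this sum → 0 as n → ∞.)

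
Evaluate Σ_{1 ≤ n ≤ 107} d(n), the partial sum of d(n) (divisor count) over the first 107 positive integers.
Σ_{n ≤ 107} d(n) = 516

Compute d(n) for each 1 ≤ n ≤ 107: d(1) = 1, d(2) = 2, d(3) = 2, d(4) = 3, d(5) = 2, d(6) = 4, d(7) = 2, d(8) = 4, d(9) = 3, d(10) = 4, d(11) = 2, d(12) = 6, d(13) = 2, d(14) = 4, d(15) = 4, d(16) = 5, d(17) = 2, d(18) = 6, d(19) = 2, d(20) = 6, d(21) = 4, d(22) = 4, d(23) = 2, d(24) = 8, d(25) = 3, d(26) = 4, d(27) = 4, d(28) = 6, d(29) = 2, d(30) = 8, d(31) = 2, d(32) = 6, d(33) = 4, d(34) = 4, d(35) = 4, d(36) = 9, d(37) = 2, d(38) = 4, d(39) = 4, d(40) = 8, d(41) = 2, d(42) = 8, d(43) = 2, d(44) = 6, d(45) = 6, d(46) = 4, d(47) = 2, d(48) = 10, d(49) = 3, d(50) = 6, d(51) = 4, d(52) = 6, d(53) = 2, d(54) = 8, d(55) = 4, d(56) = 8, d(57) = 4, d(58) = 4, d(59) = 2, d(60) = 12, d(61) = 2, d(62) = 4, d(63) = 6, d(64) = 7, d(65) = 4, d(66) = 8, d(67) = 2, d(68) = 6, d(69) = 4, d(70) = 8, d(71) = 2, d(72) = 12, d(73) = 2, d(74) = 4, d(75) = 6, d(76) = 6, d(77) = 4, d(78) = 8, d(79) = 2, d(80) = 10, d(81) = 5, d(82) = 4, d(83) = 2, d(84) = 12, d(85) = 4, d(86) = 4, d(87) = 4, d(88) = 8, d(89) = 2, d(90) = 12, d(91) = 4, d(92) = 6, d(93) = 4, d(94) = 4, d(95) = 4, d(96) = 12, d(97) = 2, d(98) = 6, d(99) = 6, d(100) = 9, d(101) = 2, d(102) = 8, d(103) = 2, d(104) = 8, d(105) = 8, d(106) = 4, d(107) = 2. Summing all 107 values: 516. (Dirichlet's divisor formula: Σ_{n ≤ x} d(n) = x ln(x) + (2γ − 1) x + O(√x). For x = 107, the asymptotic estimate is ≈ 516.52.)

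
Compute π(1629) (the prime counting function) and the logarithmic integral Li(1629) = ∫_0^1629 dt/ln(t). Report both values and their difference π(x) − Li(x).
π(1629) = 258;  Li(1629) ≈ 265.35;  π(x) − Li(x) ≈ -7.35.

Direct count of primes ≤ 1629 gives π(1629) = 258. Numerical evaluation of the logarithmic integral gives Li(1629) ≈ 265.35. The difference π(x) − Li(x) ≈ -7.35 is typically negative for small/moderate x (Li(x) overestimates), though Littlewood's theorem shows this sign changes infinitely often.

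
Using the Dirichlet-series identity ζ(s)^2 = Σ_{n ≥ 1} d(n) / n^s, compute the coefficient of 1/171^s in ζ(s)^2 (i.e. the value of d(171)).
d(171) = 6

ζ(s)^2 = (Σ 1/m^s)(Σ 1/k^s). The coefficient of 1/n^s in the product is the number of ordered pairs (m, k) with mk = n, which equals d(n). For n = 171, divisors are [1, 3, 9, 19, 57, 171], so d(171) = 6.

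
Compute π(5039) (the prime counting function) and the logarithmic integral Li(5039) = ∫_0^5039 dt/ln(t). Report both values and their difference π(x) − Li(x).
π(5039) = 675;  Li(5039) ≈ 688.86;  π(x) − Li(x) ≈ -13.86.

Direct count of primes ≤ 5039 gives π(5039) = 675. Numerical evaluation of the logarithmic integral gives Li(5039) ≈ 688.86. The difference π(x) − Li(x) ≈ -13.86 is typically negative for small/moderate x (Li(x) overestimates), though Littlewood's theorem shows this sign changes infinitely often.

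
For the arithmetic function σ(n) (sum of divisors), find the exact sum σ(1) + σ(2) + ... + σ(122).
Σ_{n ≤ 122} σ(n) = 12292

Compute σ(n) for each 1 ≤ n ≤ 122: σ(1) = 1, σ(2) = 3, σ(3) = 4, σ(4) = 7, σ(5) = 6, σ(6) = 12, σ(7) = 8, σ(8) = 15, σ(9) = 13, σ(10) = 18, σ(11) = 12, σ(12) = 28, σ(13) = 14, σ(14) = 24, σ(15) = 24, σ(16) = 31, σ(17) = 18, σ(18) = 39, σ(19) = 20, σ(20) = 42, σ(21) = 32, σ(22) = 36, σ(23) = 24, σ(24) = 60, σ(25) = 31, σ(26) = 42, σ(27) = 40, σ(28) = 56, σ(29) = 30, σ(30) = 72, σ(31) = 32, σ(32) = 63, σ(33) = 48, σ(34) = 54, σ(35) = 48, σ(36) = 91, σ(37) = 38, σ(38) = 60, σ(39) = 56, σ(40) = 90, σ(41) = 42, σ(42) = 96, σ(43) = 44, σ(44) = 84, σ(45) = 78, σ(46) = 72, σ(47) = 48, σ(48) = 124, σ(49) = 57, σ(50) = 93, σ(51) = 72, σ(52) = 98, σ(53) = 54, σ(54) = 120, σ(55) = 72, σ(56) = 120, σ(57) = 80, σ(58) = 90, σ(59) = 60, σ(60) = 168, σ(61) = 62, σ(62) = 96, σ(63) = 104, σ(64) = 127, σ(65) = 84, σ(66) = 144, σ(67) = 68, σ(68) = 126, σ(69) = 96, σ(70) = 144, σ(71) = 72, σ(72) = 195, σ(73) = 74, σ(74) = 114, σ(75) = 124, σ(76) = 140, σ(77) = 96, σ(78) = 168, σ(79) = 80, σ(80) = 186, σ(81) = 121, σ(82) = 126, σ(83) = 84, σ(84) = 224, σ(85) = 108, σ(86) = 132, σ(87) = 120, σ(88) = 180, σ(89) = 90, σ(90) = 234, σ(91) = 112, σ(92) = 168, σ(93) = 128, σ(94) = 144, σ(95) = 120, σ(96) = 252, σ(97) = 98, σ(98) = 171, σ(99) = 156, σ(100) = 217, σ(101) = 102, σ(102) = 216, σ(103) = 104, σ(104) = 210, σ(105) = 192, σ(106) = 162, σ(107) = 108, σ(108) = 280, σ(109) = 110, σ(110) = 216, σ(111) = 152, σ(112) = 248, σ(113) = 114, σ(114) = 240, σ(115) = 144, σ(116) = 210, σ(117) = 182, σ(118) = 180, σ(119) = 144, σ(120) = 360, σ(121) = 133, σ(122) = 186. Summing all 122 values: 12292. (Average order: Σ_{n ≤ x} σ(n) ~ (π²/12) x². For x = 122, (π²/12)·122² ≈ 12241.60.)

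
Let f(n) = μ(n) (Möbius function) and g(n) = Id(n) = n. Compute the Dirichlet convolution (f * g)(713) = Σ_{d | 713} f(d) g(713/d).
(μ * Id)(713) = 660

Divisors of 713: [1, 23, 31, 713]. For each d | 713:
  d = 1: μ(1) · Id(713/1) = 1 · 713 = 713
  d = 23: μ(23) · Id(713/23) = -1 · 31 = -31
  d = 31: μ(31) · Id(713/31) = -1 · 23 = -23
  d = 713: μ(713) · Id(713/713) = 1 · 1 = 1
Summing: (μ * Id)(713) = 713 + -31 + -23 + 1 = 660.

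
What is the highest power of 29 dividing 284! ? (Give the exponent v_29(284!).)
v_29(284!) = 9

Legendre's formula: v_p(n!) = Σ_{k ≥ 1} ⌊n / p^k⌋. For p = 29, n = 284, the terms are:
  ⌊284/29^1⌋ = ⌊284/29⌋ = 9
(the next term ⌊284/29^2⌋ = 0, terminating the sum). Summing: v_29(284!) = 9 = 9.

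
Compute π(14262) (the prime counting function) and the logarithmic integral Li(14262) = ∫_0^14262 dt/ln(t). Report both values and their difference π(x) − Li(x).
π(14262) = 1675;  Li(14262) ≈ 1699.68;  π(x) − Li(x) ≈ -24.68.

Direct count of primes ≤ 14262 gives π(14262) = 1675. Numerical evaluation of the logarithmic integral gives Li(14262) ≈ 1699.68. The difference π(x) − Li(x) ≈ -24.68 is typically negative for small/moderate x (Li(x) overestimates), though Littlewood's theorem shows this sign changes infinitely often.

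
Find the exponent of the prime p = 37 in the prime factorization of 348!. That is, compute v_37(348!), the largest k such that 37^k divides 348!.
v_37(348!) = 9

Legendre's formula: v_p(n!) = Σ_{k ≥ 1} ⌊n / p^k⌋. For p = 37, n = 348, the terms are:
  ⌊348/37^1⌋ = ⌊348/37⌋ = 9
(the next term ⌊348/37^2⌋ = 0, terminating the sum). Summing: v_37(348!) = 9 = 9.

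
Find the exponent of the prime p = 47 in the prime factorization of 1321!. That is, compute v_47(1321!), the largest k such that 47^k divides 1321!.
v_47(1321!) = 28

Legendre's formula: v_p(n!) = Σ_{k ≥ 1} ⌊n / p^k⌋. For p = 47, n = 1321, the terms are:
  ⌊1321/47^1⌋ = ⌊1321/47⌋ = 28
(the next term ⌊1321/47^2⌋ = 0, terminating the sum). Summing: v_47(1321!) = 28 = 28.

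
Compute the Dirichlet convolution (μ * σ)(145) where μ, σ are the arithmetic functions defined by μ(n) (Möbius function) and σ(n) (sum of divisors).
(μ * σ)(145) = 145

Divisors of 145: [1, 5, 29, 145]. For each d | 145:
  d = 1: μ(1) · σ(145/1) = 1 · 180 = 180
  d = 5: μ(5) · σ(145/5) = -1 · 30 = -30
  d = 29: μ(29) · σ(145/29) = -1 · 6 = -6
  d = 145: μ(145) · σ(145/145) = 1 · 1 = 1
Summing: (μ * σ)(145) = 180 + -30 + -6 + 1 = 145.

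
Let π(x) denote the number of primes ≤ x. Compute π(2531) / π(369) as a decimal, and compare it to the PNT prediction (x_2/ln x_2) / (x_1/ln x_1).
π(2531)/π(369) = 370/73 ≈ 5.0685;  PNT prediction ≈ 5.1736.

π(369) = 73 and π(2531) = 370, so π(2531)/π(369) ≈ 5.0685. The PNT-predicted ratio is (2531/ln(2531)) / (369/ln(369)) ≈ 5.1736. The two agree to within a few percent, as expected.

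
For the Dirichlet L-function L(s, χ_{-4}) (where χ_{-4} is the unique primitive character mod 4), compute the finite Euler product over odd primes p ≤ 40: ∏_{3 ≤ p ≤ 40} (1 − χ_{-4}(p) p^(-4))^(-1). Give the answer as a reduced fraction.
∏ = 36907491853859640421662745584761054387/37320078298954450639637508295357366272

The odd primes p ≤ 40 are [3, 5, 7, 11, 13, 17, 19, 23, 29, 31, 37]. For each, χ(p) = 1 if p ≡ 1 mod 4, χ(p) = −1 if p ≡ 3 mod 4. Taking (1 − χ(p)/p^4)^(-1) = p^4/(p^4 − χ(p)): (1 − (-1)/3^4)^(-1) · (1 − (1)/5^4)^(-1) · (1 − (-1)/7^4)^(-1) · (1 − (-1)/11^4)^(-1) · (1 − (1)/13^4)^(-1) · (1 − (1)/17^4)^(-1) · (1 − (-1)/19^4)^(-1) · (1 − (-1)/23^4)^(-1) · (1 − (1)/29^4)^(-1) · (1 − (-1)/31^4)^(-1) · (1 − (1)/37^4)^(-1) = 36907491853859640421662745584761054387/37320078298954450639637508295357366272.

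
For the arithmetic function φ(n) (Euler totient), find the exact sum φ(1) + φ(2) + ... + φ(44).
Σ_{n ≤ 44} φ(n) = 604

Compute φ(n) for each 1 ≤ n ≤ 44: φ(1) = 1, φ(2) = 1, φ(3) = 2, φ(4) = 2, φ(5) = 4, φ(6) = 2, φ(7) = 6, φ(8) = 4, φ(9) = 6, φ(10) = 4, φ(11) = 10, φ(12) = 4, φ(13) = 12, φ(14) = 6, φ(15) = 8, φ(16) = 8, φ(17) = 16, φ(18) = 6, φ(19) = 18, φ(20) = 8, φ(21) = 12, φ(22) = 10, φ(23) = 22, φ(24) = 8, φ(25) = 20, φ(26) = 12, φ(27) = 18, φ(28) = 12, φ(29) = 28, φ(30) = 8, φ(31) = 30, φ(32) = 16, φ(33) = 20, φ(34) = 16, φ(35) = 24, φ(36) = 12, φ(37) = 36, φ(38) = 18, φ(39) = 24, φ(40) = 16, φ(41) = 40, φ(42) = 12, φ(43) = 42, φ(44) = 20. Summing all 44 values: 604. (Average order: Σ_{n ≤ x} φ(n) ~ (3/π²) x². For x = 44, (3/π²)·44² ≈ 588.47.)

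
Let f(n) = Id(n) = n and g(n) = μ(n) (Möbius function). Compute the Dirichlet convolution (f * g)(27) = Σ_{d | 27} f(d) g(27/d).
(Id * μ)(27) = 18

Divisors of 27: [1, 3, 9, 27]. For each d | 27:
  d = 1: Id(1) · μ(27/1) = 1 · 0 = 0
  d = 3: Id(3) · μ(27/3) = 3 · 0 = 0
  d = 9: Id(9) · μ(27/9) = 9 · -1 = -9
  d = 27: Id(27) · μ(27/27) = 27 · 1 = 27
Summing: (Id * μ)(27) = 0 + 0 + -9 + 27 = 18.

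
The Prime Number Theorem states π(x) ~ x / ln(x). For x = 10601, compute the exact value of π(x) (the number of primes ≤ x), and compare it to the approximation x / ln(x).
π(10601) = 1293;  x/ln(x) ≈ 1143.74;  relative error ≈ 11.54%.

Directly count primes up to 10601: π(10601) = 1293. The PNT approximation gives 10601/ln(10601) ≈ 10601/9.26870 ≈ 1143.74. Relative error (π(x) − x/ln(x)) / π(x) ≈ 11.54%; the approximation is known to undercount slightly (Li(x) is a better estimate).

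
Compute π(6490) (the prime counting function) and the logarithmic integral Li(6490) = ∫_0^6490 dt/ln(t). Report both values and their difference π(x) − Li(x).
π(6490) = 841;  Li(6490) ≈ 856.48;  π(x) − Li(x) ≈ -15.48.

Direct count of primes ≤ 6490 gives π(6490) = 841. Numerical evaluation of the logarithmic integral gives Li(6490) ≈ 856.48. The difference π(x) − Li(x) ≈ -15.48 is typically negative for small/moderate x (Li(x) overestimates), though Littlewood's theorem shows this sign changes infinitely often.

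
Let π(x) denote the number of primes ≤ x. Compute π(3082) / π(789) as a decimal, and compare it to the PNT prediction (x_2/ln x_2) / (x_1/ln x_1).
π(3082)/π(789) = 440/138 ≈ 3.1884;  PNT prediction ≈ 3.2437.

π(789) = 138 and π(3082) = 440, so π(3082)/π(789) ≈ 3.1884. The PNT-predicted ratio is (3082/ln(3082)) / (789/ln(789)) ≈ 3.2437. The two agree to within a few percent, as expected.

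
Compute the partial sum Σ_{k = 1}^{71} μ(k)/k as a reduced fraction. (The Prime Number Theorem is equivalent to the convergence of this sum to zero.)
Σ μ(k)/k = -200643437220052588790575/15941166575048541741926154

Values of μ(k) for 1 ≤ k ≤ 71: μ(1) = 1, μ(2) = -1, μ(3) = -1, μ(5) = -1, μ(6) = 1, μ(7) = -1, μ(10) = 1, μ(11) = -1, μ(13) = -1, μ(14) = 1, μ(15) = 1, μ(17) = -1, μ(19) = -1, μ(21) = 1, μ(22) = 1, μ(23) = -1, μ(26) = 1, μ(29) = -1, μ(30) = -1, μ(31) = -1, μ(33) = 1, μ(34) = 1, μ(35) = 1, μ(37) = -1, μ(38) = 1, μ(39) = 1, μ(41) = -1, μ(42) = -1, μ(43) = -1, μ(46) = 1, μ(47) = -1, μ(51) = 1, μ(53) = -1, μ(55) = 1, μ(57) = 1, μ(58) = 1, μ(59) = -1, μ(61) = -1, μ(62) = 1, μ(65) = 1, μ(66) = -1, μ(67) = -1, μ(69) = 1, μ(70) = -1, μ(71) = -1, with μ = 0 on non-squarefree integers. Summing μ(k)/k for k where μ(k) ≠ 0 gives -200643437220052588790575/15941166575048541741926154 ≈ -0.0126. (PNT ⟺ this sum → 0 as n → ∞.)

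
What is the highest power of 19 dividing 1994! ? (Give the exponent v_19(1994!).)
v_19(1994!) = 109

Legendre's formula: v_p(n!) = Σ_{k ≥ 1} ⌊n / p^k⌋. For p = 19, n = 1994, the terms are:
  ⌊1994/19^1⌋ = ⌊1994/19⌋ = 104
  ⌊1994/19^2⌋ = ⌊1994/361⌋ = 5
(the next term ⌊1994/19^3⌋ = 0, terminating the sum). Summing: v_19(1994!) = 104 + 5 = 109.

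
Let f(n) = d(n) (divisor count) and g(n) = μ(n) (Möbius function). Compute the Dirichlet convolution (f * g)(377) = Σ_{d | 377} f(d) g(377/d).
(d * μ)(377) = 1

Divisors of 377: [1, 13, 29, 377]. For each d | 377:
  d = 1: d(1) · μ(377/1) = 1 · 1 = 1
  d = 13: d(13) · μ(377/13) = 2 · -1 = -2
  d = 29: d(29) · μ(377/29) = 2 · -1 = -2
  d = 377: d(377) · μ(377/377) = 4 · 1 = 4
Summing: (d * μ)(377) = 1 + -2 + -2 + 4 = 1.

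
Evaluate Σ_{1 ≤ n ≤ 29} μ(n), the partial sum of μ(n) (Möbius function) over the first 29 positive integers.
Σ_{n ≤ 29} μ(n) = -2

Compute μ(n) for each 1 ≤ n ≤ 29: μ(1) = 1, μ(2) = -1, μ(3) = -1, μ(4) = 0, μ(5) = -1, μ(6) = 1, μ(7) = -1, μ(8) = 0, μ(9) = 0, μ(10) = 1, μ(11) = -1, μ(12) = 0, μ(13) = -1, μ(14) = 1, μ(15) = 1, μ(16) = 0, μ(17) = -1, μ(18) = 0, μ(19) = -1, μ(20) = 0, μ(21) = 1, μ(22) = 1, μ(23) = -1, μ(24) = 0, μ(25) = 0, μ(26) = 1, μ(27) = 0, μ(28) = 0, μ(29) = -1. Summing all 29 values: -2. (Mertens function M(x) = Σ_{n ≤ x} μ(n); on average M(x) should be small (PNT ⟺ M(x) = o(x)).)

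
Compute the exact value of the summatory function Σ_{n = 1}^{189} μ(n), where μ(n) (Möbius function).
Σ_{n ≤ 189} μ(n) = -3

Compute μ(n) for each 1 ≤ n ≤ 189: μ(1) = 1, μ(2) = -1, μ(3) = -1, μ(4) = 0, μ(5) = -1, μ(6) = 1, μ(7) = -1, μ(8) = 0, μ(9) = 0, μ(10) = 1, μ(11) = -1, μ(12) = 0, μ(13) = -1, μ(14) = 1, μ(15) = 1, μ(16) = 0, μ(17) = -1, μ(18) = 0, μ(19) = -1, μ(20) = 0, μ(21) = 1, μ(22) = 1, μ(23) = -1, μ(24) = 0, μ(25) = 0, μ(26) = 1, μ(27) = 0, μ(28) = 0, μ(29) = -1, μ(30) = -1, μ(31) = -1, μ(32) = 0, μ(33) = 1, μ(34) = 1, μ(35) = 1, μ(36) = 0, μ(37) = -1, μ(38) = 1, μ(39) = 1, μ(40) = 0, μ(41) = -1, μ(42) = -1, μ(43) = -1, μ(44) = 0, μ(45) = 0, μ(46) = 1, μ(47) = -1, μ(48) = 0, μ(49) = 0, μ(50) = 0, μ(51) = 1, μ(52) = 0, μ(53) = -1, μ(54) = 0, μ(55) = 1, μ(56) = 0, μ(57) = 1, μ(58) = 1, μ(59) = -1, μ(60) = 0, μ(61) = -1, μ(62) = 1, μ(63) = 0, μ(64) = 0, μ(65) = 1, μ(66) = -1, μ(67) = -1, μ(68) = 0, μ(69) = 1, μ(70) = -1, μ(71) = -1, μ(72) = 0, μ(73) = -1, μ(74) = 1, μ(75) = 0, μ(76) = 0, μ(77) = 1, μ(78) = -1, μ(79) = -1, μ(80) = 0, μ(81) = 0, μ(82) = 1, μ(83) = -1, μ(84) = 0, μ(85) = 1, μ(86) = 1, μ(87) = 1, μ(88) = 0, μ(89) = -1, μ(90) = 0, μ(91) = 1, μ(92) = 0, μ(93) = 1, μ(94) = 1, μ(95) = 1, μ(96) = 0, μ(97) = -1, μ(98) = 0, μ(99) = 0, μ(100) = 0, μ(101) = -1, μ(102) = -1, μ(103) = -1, μ(104) = 0, μ(105) = -1, μ(106) = 1, μ(107) = -1, μ(108) = 0, μ(109) = -1, μ(110) = -1, μ(111) = 1, μ(112) = 0, μ(113) = -1, μ(114) = -1, μ(115) = 1, μ(116) = 0, μ(117) = 0, μ(118) = 1, μ(119) = 1, μ(120) = 0, μ(121) = 0, μ(122) = 1, μ(123) = 1, μ(124) = 0, μ(125) = 0, μ(126) = 0, μ(127) = -1, μ(128) = 0, μ(129) = 1, μ(130) = -1, μ(131) = -1, μ(132) = 0, μ(133) = 1, μ(134) = 1, μ(135) = 0, μ(136) = 0, μ(137) = -1, μ(138) = -1, μ(139) = -1, μ(140) = 0, μ(141) = 1, μ(142) = 1, μ(143) = 1, μ(144) = 0, μ(145) = 1, μ(146) = 1, μ(147) = 0, μ(148) = 0, μ(149) = -1, μ(150) = 0, μ(151) = -1, μ(152) = 0, μ(153) = 0, μ(154) = -1, μ(155) = 1, μ(156) = 0, μ(157) = -1, μ(158) = 1, μ(159) = 1, μ(160) = 0, μ(161) = 1, μ(162) = 0, μ(163) = -1, μ(164) = 0, μ(165) = -1, μ(166) = 1, μ(167) = -1, μ(168) = 0, μ(169) = 0, μ(170) = -1, μ(171) = 0, μ(172) = 0, μ(173) = -1, μ(174) = -1, μ(175) = 0, μ(176) = 0, μ(177) = 1, μ(178) = 1, μ(179) = -1, μ(180) = 0, μ(181) = -1, μ(182) = -1, μ(183) = 1, μ(184) = 0, μ(185) = 1, μ(186) = -1, μ(187) = 1, μ(188) = 0, μ(189) = 0. Summing all 189 values: -3. (Mertens function M(x) = Σ_{n ≤ x} μ(n); on average M(x) should be small (PNT ⟺ M(x) = o(x)).)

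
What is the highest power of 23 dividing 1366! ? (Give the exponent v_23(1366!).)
v_23(1366!) = 61

Legendre's formula: v_p(n!) = Σ_{k ≥ 1} ⌊n / p^k⌋. For p = 23, n = 1366, the terms are:
  ⌊1366/23^1⌋ = ⌊1366/23⌋ = 59
  ⌊1366/23^2⌋ = ⌊1366/529⌋ = 2
(the next term ⌊1366/23^3⌋ = 0, terminating the sum). Summing: v_23(1366!) = 59 + 2 = 61.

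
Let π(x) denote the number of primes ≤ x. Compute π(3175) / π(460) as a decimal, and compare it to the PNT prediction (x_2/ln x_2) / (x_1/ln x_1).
π(3175)/π(460) = 449/88 ≈ 5.1023;  PNT prediction ≈ 5.2485.

π(460) = 88 and π(3175) = 449, so π(3175)/π(460) ≈ 5.1023. The PNT-predicted ratio is (3175/ln(3175)) / (460/ln(460)) ≈ 5.2485. The two agree to within a few percent, as expected.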